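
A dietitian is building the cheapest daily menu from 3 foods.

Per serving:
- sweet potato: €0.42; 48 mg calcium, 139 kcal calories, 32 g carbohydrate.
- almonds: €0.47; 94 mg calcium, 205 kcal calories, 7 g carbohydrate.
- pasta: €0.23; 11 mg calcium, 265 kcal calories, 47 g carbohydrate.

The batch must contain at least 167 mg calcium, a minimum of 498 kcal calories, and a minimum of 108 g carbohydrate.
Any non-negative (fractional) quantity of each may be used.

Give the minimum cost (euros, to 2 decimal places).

€1.20

Set it up as a linear program. Let x1 = servings of sweet potato, x2 = servings of almonds, x3 = servings of pasta.
min 0.42x1 + 0.47x2 + 0.23x3 s.t.:
  48x1 + 94x2 + 11x3 ≥ 167   (calcium)
  139x1 + 205x2 + 265x3 ≥ 498   (calories)
  32x1 + 7x2 + 47x3 ≥ 108   (carbohydrate)
  x1, x2, x3 ≥ 0.
The cheapest feasible vertex uses only almonds, pasta; sweet potato is not used. The calcium and carbohydrate requirements are met with equality.
Solving gives x2 = 1.534, x3 = 2.069.
Hence cost = 0.47·1.534 + 0.23·2.069 = €1.1969.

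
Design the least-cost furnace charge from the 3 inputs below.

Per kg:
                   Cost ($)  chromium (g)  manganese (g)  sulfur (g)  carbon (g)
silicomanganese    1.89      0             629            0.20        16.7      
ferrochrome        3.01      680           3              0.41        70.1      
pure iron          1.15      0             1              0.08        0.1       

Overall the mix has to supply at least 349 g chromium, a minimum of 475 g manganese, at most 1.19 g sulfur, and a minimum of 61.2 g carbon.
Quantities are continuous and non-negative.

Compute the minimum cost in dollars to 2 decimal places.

$3.51

Set it up as a linear program. Let x1 = kg of silicomanganese, x2 = kg of ferrochrome, x3 = kg of pure iron.
min 1.89x1 + 3.01x2 + 1.15x3 s.t.:
  680x2 ≥ 349   (chromium)
  629x1 + 3x2 + 1x3 ≥ 475   (manganese)
  0.2x1 + 0.41x2 + 0.08x3 ≤ 1.19   (sulfur)
  16.7x1 + 70.1x2 + 0.1x3 ≥ 61.2   (carbon)
  x1, x2, x3 ≥ 0.
The cheapest feasible vertex uses only silicomanganese, ferrochrome; pure iron is not used. Binding constraints: manganese and carbon.
So silicomanganese = 0.7519 kg, ferrochrome = 0.6939 kg.
Objective = 1.89·0.7519 + 3.01·0.6939 = 3.5097.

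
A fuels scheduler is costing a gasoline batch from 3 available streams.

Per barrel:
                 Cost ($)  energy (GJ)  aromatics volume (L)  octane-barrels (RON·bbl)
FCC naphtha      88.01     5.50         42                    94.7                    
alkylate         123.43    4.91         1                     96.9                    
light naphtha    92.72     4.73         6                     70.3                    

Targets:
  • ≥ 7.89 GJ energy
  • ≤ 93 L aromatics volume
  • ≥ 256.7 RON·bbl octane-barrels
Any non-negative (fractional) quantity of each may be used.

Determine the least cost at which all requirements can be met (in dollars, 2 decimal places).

Let x1 = barrels of FCC naphtha, x2 = barrels of alkylate, x3 = barrels of light naphtha.
min 88.01x1 + 123.43x2 + 92.72x3 with:
  5.5x1 + 4.91x2 + 4.73x3 ≥ 7.89   (energy)
  42x1 + 1x2 + 6x3 ≤ 93   (aromatics volume)
  94.7x1 + 96.9x2 + 70.3x3 ≥ 256.7   (octane-barrels)
  x1, x2, x3 ≥ 0.
The cheapest feasible vertex uses only FCC naphtha, alkylate; light naphtha is not used. The aromatics volume and octane-barrels requirements are met with equality.
Optimal quantities: FCC naphtha = 2.20246 barrels, alkylate = 0.496667 barrels.
Cost = 88.01·2.20246 + 123.43·0.496667 = 255.1421.

$255.14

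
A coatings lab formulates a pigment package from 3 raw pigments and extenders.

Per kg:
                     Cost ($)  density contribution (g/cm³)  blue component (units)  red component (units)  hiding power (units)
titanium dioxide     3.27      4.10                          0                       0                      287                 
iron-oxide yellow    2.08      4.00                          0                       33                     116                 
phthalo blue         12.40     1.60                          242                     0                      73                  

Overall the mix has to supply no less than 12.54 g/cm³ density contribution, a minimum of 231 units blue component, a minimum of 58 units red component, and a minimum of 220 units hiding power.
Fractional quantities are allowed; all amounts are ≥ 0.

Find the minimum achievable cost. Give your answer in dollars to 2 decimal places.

Let x1 = kg of titanium dioxide, x2 = kg of iron-oxide yellow, x3 = kg of phthalo blue.
Minimize 3.27x1 + 2.08x2 + 12.4x3 subject to:
  4.1x1 + 4x2 + 1.6x3 ≥ 12.54   (density contribution)
  242x3 ≥ 231   (blue component)
  33x2 ≥ 58   (red component)
  287x1 + 116x2 + 73x3 ≥ 220   (hiding power)
  x1, x2, x3 ≥ 0.
The optimal basis is {iron-oxide yellow, phthalo blue}; titanium dioxide drops out. Binding constraints: density contribution and blue component.
That vertex is x2 = 2.753, x3 = 0.9545.
Objective = 2.08·2.753 + 12.4·0.9545 = 17.5620.

$17.56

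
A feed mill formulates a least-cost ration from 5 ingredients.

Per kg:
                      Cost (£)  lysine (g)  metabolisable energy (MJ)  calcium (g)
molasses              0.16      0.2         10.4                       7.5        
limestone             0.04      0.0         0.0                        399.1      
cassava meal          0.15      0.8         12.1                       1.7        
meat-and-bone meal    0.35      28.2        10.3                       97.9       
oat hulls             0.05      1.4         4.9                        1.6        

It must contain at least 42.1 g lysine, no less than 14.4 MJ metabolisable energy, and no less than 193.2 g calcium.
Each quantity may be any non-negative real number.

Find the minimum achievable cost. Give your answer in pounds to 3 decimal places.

Let x1 = kg of molasses, x2 = kg of limestone, x3 = kg of cassava meal, x4 = kg of meat-and-bone meal, x5 = kg of oat hulls.
Minimise 0.16x1 + 0.04x2 + 0.15x3 + 0.35x4 + 0.05x5 with:
  0.2x1 + 0.8x3 + 28.2x4 + 1.4x5 ≥ 42.1   (lysine)
  10.4x1 + 12.1x3 + 10.3x4 + 4.9x5 ≥ 14.4   (metabolisable energy)
  7.5x1 + 399.1x2 + 1.7x3 + 97.9x4 + 1.6x5 ≥ 193.2   (calcium)
  x1, x2, x3, x4, x5 ≥ 0.
The optimal basis is {limestone, meat-and-bone meal}; molasses, cassava meal, oat hulls drop out. Binding constraints: lysine and calcium.
That vertex is x2 = 0.1179, x4 = 1.493.
Total cost: 0.04·0.1179 + 0.35·1.493 = 0.52727.

£0.527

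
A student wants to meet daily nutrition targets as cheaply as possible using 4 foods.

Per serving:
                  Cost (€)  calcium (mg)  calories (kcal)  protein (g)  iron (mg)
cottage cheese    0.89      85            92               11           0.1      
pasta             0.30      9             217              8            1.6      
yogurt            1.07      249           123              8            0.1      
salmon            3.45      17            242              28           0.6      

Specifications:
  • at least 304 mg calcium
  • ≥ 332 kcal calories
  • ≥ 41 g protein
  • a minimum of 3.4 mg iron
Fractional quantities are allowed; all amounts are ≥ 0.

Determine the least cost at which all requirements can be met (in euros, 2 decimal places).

€2.36

Set it up as a linear program. Let x1 = servings of cottage cheese, x2 = servings of pasta, x3 = servings of yogurt, x4 = servings of salmon.
Minimise 0.89x1 + 0.3x2 + 1.07x3 + 3.45x4 with:
  85x1 + 9x2 + 249x3 + 17x4 ≥ 304   (calcium)
  92x1 + 217x2 + 123x3 + 242x4 ≥ 332   (calories)
  11x1 + 8x2 + 8x3 + 28x4 ≥ 41   (protein)
  0.1x1 + 1.6x2 + 0.1x3 + 0.6x4 ≥ 3.4   (iron)
  x1, x2, x3, x4 ≥ 0.
The minimum-cost mix takes nothing from cottage cheese, salmon — only pasta, yogurt. The calcium and protein requirements are met with equality.
Optimal quantities: pasta = 4.051 servings, yogurt = 1.074 servings.
Hence cost = 0.3·4.051 + 1.07·1.074 = €2.3645.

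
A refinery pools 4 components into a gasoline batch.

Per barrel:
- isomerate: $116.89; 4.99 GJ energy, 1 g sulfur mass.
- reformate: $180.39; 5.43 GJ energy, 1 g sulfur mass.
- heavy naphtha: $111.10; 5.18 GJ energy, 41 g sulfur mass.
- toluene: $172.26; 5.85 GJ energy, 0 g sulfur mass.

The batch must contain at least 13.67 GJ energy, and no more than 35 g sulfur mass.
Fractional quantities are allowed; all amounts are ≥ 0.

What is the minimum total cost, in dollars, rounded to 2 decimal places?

Set it up as a linear program. Let x1 = barrels of isomerate, x2 = barrels of reformate, x3 = barrels of heavy naphtha, x4 = barrels of toluene.
min 116.89x1 + 180.39x2 + 111.1x3 + 172.26x4 subject to:
  4.99x1 + 5.43x2 + 5.18x3 + 5.85x4 ≥ 13.67   (energy)
  1x1 + 1x2 + 41x3 ≤ 35   (sulfur mass)
  x1, x2, x3, x4 ≥ 0.
The cheapest feasible vertex uses only isomerate, heavy naphtha; reformate, toluene are not used. The energy and sulfur mass requirements are met with equality.
That vertex is x1 = 1.90146, x3 = 0.807281.
Hence cost = 116.89·1.90146 + 111.1·0.807281 = $311.9506.

$311.95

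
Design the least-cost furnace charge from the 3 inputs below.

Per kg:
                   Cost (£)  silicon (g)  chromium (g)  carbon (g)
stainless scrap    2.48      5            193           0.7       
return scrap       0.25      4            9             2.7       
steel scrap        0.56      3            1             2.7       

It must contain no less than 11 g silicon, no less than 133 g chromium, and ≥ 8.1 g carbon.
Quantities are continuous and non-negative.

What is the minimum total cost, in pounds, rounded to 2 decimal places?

£2.09

Let x1 = kg of stainless scrap, x2 = kg of return scrap, x3 = kg of steel scrap.
min 2.48x1 + 0.25x2 + 0.56x3 subject to:
  5x1 + 4x2 + 3x3 ≥ 11   (silicon)
  193x1 + 9x2 + 1x3 ≥ 133   (chromium)
  0.7x1 + 2.7x2 + 2.7x3 ≥ 8.1   (carbon)
  x1, x2, x3 ≥ 0.
The optimal basis is {stainless scrap, return scrap}; steel scrap drops out. There the chromium and carbon constraints are tight.
So stainless scrap = 0.5559 kg, return scrap = 2.856 kg.
Total cost: 2.48·0.5559 + 0.25·2.856 = 2.0926.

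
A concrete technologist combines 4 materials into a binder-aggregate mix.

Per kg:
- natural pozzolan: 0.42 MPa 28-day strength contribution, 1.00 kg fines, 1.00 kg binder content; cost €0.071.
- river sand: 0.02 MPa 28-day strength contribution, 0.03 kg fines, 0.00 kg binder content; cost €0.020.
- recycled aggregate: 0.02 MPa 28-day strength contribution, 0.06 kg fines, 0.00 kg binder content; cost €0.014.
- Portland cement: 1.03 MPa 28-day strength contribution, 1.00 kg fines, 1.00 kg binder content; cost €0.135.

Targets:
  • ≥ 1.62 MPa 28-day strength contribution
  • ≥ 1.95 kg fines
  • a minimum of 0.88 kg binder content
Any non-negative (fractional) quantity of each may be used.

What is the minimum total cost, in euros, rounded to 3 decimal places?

€0.222

This is a linear program. Let x1 = kg of natural pozzolan, x2 = kg of river sand, x3 = kg of recycled aggregate, x4 = kg of Portland cement.
Minimize 0.071x1 + 0.02x2 + 0.014x3 + 0.135x4 s.t.:
  0.42x1 + 0.02x2 + 0.02x3 + 1.03x4 ≥ 1.62   (28-day strength contribution)
  1x1 + 0.03x2 + 0.06x3 + 1x4 ≥ 1.95   (fines)
  1x1 + 1x4 ≥ 0.88   (binder content)
  x1, x2, x3, x4 ≥ 0.
The optimal basis is {natural pozzolan, Portland cement}; river sand, recycled aggregate drop out. There the 28-day strength contribution and fines constraints are tight.
So natural pozzolan = 0.6369 kg, Portland cement = 1.313 kg.
Total cost: 0.071·0.6369 + 0.135·1.313 = 0.22247.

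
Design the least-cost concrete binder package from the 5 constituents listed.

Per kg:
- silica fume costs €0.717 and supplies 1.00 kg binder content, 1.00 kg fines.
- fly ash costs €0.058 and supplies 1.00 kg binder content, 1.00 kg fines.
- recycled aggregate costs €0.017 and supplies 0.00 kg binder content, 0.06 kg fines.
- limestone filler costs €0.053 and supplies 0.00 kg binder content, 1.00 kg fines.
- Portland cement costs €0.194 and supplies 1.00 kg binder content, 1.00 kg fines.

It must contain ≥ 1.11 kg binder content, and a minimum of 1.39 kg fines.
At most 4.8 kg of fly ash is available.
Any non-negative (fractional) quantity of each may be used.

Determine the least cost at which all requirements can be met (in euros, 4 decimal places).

Treat it as an LP. Let x1 = kg of silica fume, x2 = kg of fly ash, x3 = kg of recycled aggregate, x4 = kg of limestone filler, x5 = kg of Portland cement.
min 0.717x1 + 0.058x2 + 0.017x3 + 0.053x4 + 0.194x5 s.t.:
  1x1 + 1x2 + 1x5 ≥ 1.11   (binder content)
  1x1 + 1x2 + 0.06x3 + 1x4 + 1x5 ≥ 1.39   (fines)
  x2 ≤ 4.8
  x1, x2, x3, x4, x5 ≥ 0.
The minimum-cost mix takes nothing from silica fume, recycled aggregate, Portland cement — only fly ash, limestone filler. The binder content and fines requirements are met with equality.
Solving gives x2 = 1.11, x4 = 0.28.
Objective = 0.058·1.11 + 0.053·0.28 = 0.079220.

€0.0792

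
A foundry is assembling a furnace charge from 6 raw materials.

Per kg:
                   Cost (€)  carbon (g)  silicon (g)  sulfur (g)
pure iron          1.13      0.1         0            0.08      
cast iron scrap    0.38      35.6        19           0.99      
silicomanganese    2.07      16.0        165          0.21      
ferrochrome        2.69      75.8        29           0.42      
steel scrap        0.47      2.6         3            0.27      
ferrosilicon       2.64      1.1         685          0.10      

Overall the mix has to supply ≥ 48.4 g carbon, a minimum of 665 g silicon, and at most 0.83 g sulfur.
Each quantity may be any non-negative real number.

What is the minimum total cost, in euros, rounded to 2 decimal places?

This is a linear program. Let x1 = kg of pure iron, x2 = kg of cast iron scrap, x3 = kg of silicomanganese, x4 = kg of ferrochrome, x5 = kg of steel scrap, x6 = kg of ferrosilicon.
Minimize 1.13x1 + 0.38x2 + 2.07x3 + 2.69x4 + 0.47x5 + 2.64x6 subject to:
  0.1x1 + 35.6x2 + 16x3 + 75.8x4 + 2.6x5 + 1.1x6 ≥ 48.4   (carbon)
  19x2 + 165x3 + 29x4 + 3x5 + 685x6 ≥ 665   (silicon)
  0.08x1 + 0.99x2 + 0.21x3 + 0.42x4 + 0.27x5 + 0.1x6 ≤ 0.83   (sulfur)
  x1, x2, x3, x4, x5, x6 ≥ 0.
The optimal basis is {cast iron scrap, ferrochrome, ferrosilicon}; pure iron, silicomanganese, steel scrap drop out. The carbon, silicon, sulfur requirements are met with equality.
Optimal quantities: cast iron scrap = 0.5974 kg, ferrochrome = 0.3443 kg, ferrosilicon = 0.9397 kg.
Objective = 0.38·0.5974 + 2.69·0.3443 + 2.64·0.9397 = 3.6340.

€3.63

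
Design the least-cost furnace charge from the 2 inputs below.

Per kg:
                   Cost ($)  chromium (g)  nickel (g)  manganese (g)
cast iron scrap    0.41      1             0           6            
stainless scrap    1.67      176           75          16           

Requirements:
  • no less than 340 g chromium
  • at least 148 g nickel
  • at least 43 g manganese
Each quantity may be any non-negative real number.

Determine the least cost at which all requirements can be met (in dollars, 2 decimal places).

$4.08

Treat it as an LP. Let x1 = kg of cast iron scrap, x2 = kg of stainless scrap.
min 0.41x1 + 1.67x2 with:
  1x1 + 176x2 ≥ 340   (chromium)
  75x2 ≥ 148   (nickel)
  6x1 + 16x2 ≥ 43   (manganese)
  x1, x2 ≥ 0.
Both inputs are positive at the optimum. There the nickel and manganese constraints are tight.
So cast iron scrap = 1.904 kg, stainless scrap = 1.973 kg.
Objective = 0.41·1.904 + 1.67·1.973 = 4.0756.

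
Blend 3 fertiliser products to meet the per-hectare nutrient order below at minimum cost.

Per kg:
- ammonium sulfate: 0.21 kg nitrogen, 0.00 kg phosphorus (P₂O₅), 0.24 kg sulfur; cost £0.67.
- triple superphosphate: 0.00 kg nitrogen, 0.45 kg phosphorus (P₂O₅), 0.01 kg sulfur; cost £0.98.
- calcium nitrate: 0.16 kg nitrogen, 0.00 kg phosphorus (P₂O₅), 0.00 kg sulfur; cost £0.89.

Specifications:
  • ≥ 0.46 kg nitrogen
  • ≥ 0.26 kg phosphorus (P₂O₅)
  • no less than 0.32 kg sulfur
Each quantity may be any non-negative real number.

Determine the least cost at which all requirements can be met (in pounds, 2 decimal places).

£2.03

Set it up as a linear program. Let x1 = kg of ammonium sulfate, x2 = kg of triple superphosphate, x3 = kg of calcium nitrate.
min 0.67x1 + 0.98x2 + 0.89x3 s.t.:
  0.21x1 + 0.16x3 ≥ 0.46   (nitrogen)
  0.45x2 ≥ 0.26   (phosphorus (P₂O₅))
  0.24x1 + 0.01x2 ≥ 0.32   (sulfur)
  x1, x2, x3 ≥ 0.
The optimal basis is {ammonium sulfate, triple superphosphate}; calcium nitrate drops out. There the nitrogen and phosphorus (P₂O₅) constraints are tight.
So ammonium sulfate = 2.19 kg, triple superphosphate = 0.5778 kg.
Hence cost = 0.67·2.19 + 0.98·0.5778 = £2.0335.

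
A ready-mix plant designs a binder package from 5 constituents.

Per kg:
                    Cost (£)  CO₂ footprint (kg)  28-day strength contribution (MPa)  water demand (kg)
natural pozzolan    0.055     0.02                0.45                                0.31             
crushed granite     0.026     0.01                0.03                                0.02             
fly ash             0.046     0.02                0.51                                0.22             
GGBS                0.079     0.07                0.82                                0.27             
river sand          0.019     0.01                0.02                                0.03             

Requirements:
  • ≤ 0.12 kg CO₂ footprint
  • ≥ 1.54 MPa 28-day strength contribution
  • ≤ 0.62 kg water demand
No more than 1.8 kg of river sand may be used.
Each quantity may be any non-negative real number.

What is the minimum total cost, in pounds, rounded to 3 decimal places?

£0.142

This is a linear program. Let x1 = kg of natural pozzolan, x2 = kg of crushed granite, x3 = kg of fly ash, x4 = kg of GGBS, x5 = kg of river sand.
min 0.055x1 + 0.026x2 + 0.046x3 + 0.079x4 + 0.019x5 with:
  0.02x1 + 0.01x2 + 0.02x3 + 0.07x4 + 0.01x5 ≤ 0.12   (CO₂ footprint)
  0.45x1 + 0.03x2 + 0.51x3 + 0.82x4 + 0.02x5 ≥ 1.54   (28-day strength contribution)
  0.31x1 + 0.02x2 + 0.22x3 + 0.27x4 + 0.03x5 ≤ 0.62   (water demand)
  x5 ≤ 1.8
  x1, x2, x3, x4, x5 ≥ 0.
The cheapest feasible vertex uses only fly ash, GGBS; natural pozzolan, crushed granite, river sand are not used. The 28-day strength contribution and water demand requirements are met with equality.
Solving gives x3 = 2.169, x4 = 0.5293.
Total cost: 0.046·2.169 + 0.079·0.5293 = 0.14159.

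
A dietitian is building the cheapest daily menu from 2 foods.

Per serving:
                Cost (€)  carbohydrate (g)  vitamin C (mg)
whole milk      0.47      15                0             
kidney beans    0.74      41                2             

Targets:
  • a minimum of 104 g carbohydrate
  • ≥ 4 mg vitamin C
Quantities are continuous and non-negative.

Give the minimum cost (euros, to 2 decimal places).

€1.88

Treat it as an LP. Let x1 = servings of whole milk, x2 = servings of kidney beans.
Minimise 0.47x1 + 0.74x2 subject to:
  15x1 + 41x2 ≥ 104   (carbohydrate)
  2x2 ≥ 4   (vitamin C)
  x1, x2 ≥ 0.
The optimal basis is {kidney beans}; whole milk drops out. There the carbohydrate constraint is tight.
So kidney beans = 2.537 servings.
Hence cost = 0.74·2.537 = €1.8774.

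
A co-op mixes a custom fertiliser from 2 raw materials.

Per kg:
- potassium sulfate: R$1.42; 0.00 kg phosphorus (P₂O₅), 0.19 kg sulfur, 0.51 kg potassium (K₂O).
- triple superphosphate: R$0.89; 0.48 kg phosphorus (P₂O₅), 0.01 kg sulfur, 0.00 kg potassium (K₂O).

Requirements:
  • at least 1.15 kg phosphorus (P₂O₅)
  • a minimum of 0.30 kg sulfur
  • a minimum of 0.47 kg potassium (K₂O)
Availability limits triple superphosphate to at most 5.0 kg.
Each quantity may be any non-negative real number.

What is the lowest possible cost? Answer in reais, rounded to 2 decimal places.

This is a linear program. Let x1 = kg of potassium sulfate, x2 = kg of triple superphosphate.
Minimize 1.42x1 + 0.89x2 subject to:
  0.48x2 ≥ 1.15   (phosphorus (P₂O₅))
  0.19x1 + 0.01x2 ≥ 0.3   (sulfur)
  0.51x1 ≥ 0.47   (potassium (K₂O))
  x2 ≤ 5
  x1, x2 ≥ 0.
Both inputs are positive at the optimum. Binding constraints: phosphorus (P₂O₅) and sulfur.
Optimal quantities: potassium sulfate = 1.453 kg, triple superphosphate = 2.396 kg.
Cost = 1.42·1.453 + 0.89·2.396 = 4.1957.

R$4.20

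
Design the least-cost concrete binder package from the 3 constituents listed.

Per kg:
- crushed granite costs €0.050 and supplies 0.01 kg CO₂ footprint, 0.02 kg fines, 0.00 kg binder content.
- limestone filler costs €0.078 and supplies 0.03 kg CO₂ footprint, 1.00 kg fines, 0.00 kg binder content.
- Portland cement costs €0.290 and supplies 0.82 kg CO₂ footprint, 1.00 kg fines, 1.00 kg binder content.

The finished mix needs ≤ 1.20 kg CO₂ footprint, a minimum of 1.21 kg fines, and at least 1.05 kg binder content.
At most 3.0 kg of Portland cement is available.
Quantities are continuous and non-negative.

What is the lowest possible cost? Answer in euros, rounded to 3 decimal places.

€0.317

Let x1 = kg of crushed granite, x2 = kg of limestone filler, x3 = kg of Portland cement.
Minimise 0.05x1 + 0.078x2 + 0.29x3 subject to:
  0.01x1 + 0.03x2 + 0.82x3 ≤ 1.2   (CO₂ footprint)
  0.02x1 + 1x2 + 1x3 ≥ 1.21   (fines)
  1x3 ≥ 1.05   (binder content)
  x3 ≤ 3
  x1, x2, x3 ≥ 0.
At the optimum only limestone filler, Portland cement are positive (crushed granite = 0). The fines and binder content requirements are met with equality.
Optimal quantities: limestone filler = 0.16 kg, Portland cement = 1.05 kg.
Total cost: 0.078·0.16 + 0.29·1.05 = 0.31698.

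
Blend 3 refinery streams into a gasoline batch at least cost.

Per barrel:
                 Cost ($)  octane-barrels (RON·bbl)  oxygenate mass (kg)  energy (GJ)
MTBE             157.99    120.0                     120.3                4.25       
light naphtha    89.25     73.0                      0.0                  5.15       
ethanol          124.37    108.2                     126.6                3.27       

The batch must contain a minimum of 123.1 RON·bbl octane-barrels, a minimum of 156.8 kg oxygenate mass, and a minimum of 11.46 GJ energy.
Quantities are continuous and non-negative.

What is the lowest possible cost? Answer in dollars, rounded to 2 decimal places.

Let x1 = barrels of MTBE, x2 = barrels of light naphtha, x3 = barrels of ethanol.
min 157.99x1 + 89.25x2 + 124.37x3 subject to:
  120x1 + 73x2 + 108.2x3 ≥ 123.1   (octane-barrels)
  120.3x1 + 126.6x3 ≥ 156.8   (oxygenate mass)
  4.25x1 + 5.15x2 + 3.27x3 ≥ 11.46   (energy)
  x1, x2, x3 ≥ 0.
The optimal basis is {light naphtha, ethanol}; MTBE drops out. Binding constraints: oxygenate mass and energy.
That vertex is x2 = 1.4388, x3 = 1.2385.
Total cost: 89.25·1.4388 + 124.37·1.2385 = 282.4451.

$282.45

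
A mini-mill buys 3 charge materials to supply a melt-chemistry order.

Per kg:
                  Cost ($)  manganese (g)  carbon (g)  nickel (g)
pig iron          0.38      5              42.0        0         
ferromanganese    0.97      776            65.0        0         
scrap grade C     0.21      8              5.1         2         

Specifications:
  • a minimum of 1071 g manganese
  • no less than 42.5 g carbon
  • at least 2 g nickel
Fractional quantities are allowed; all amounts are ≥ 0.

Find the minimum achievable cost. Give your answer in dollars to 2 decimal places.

Let x1 = kg of pig iron, x2 = kg of ferromanganese, x3 = kg of scrap grade C.
min 0.38x1 + 0.97x2 + 0.21x3 with:
  5x1 + 776x2 + 8x3 ≥ 1071   (manganese)
  42x1 + 65x2 + 5.1x3 ≥ 42.5   (carbon)
  2x3 ≥ 2   (nickel)
  x1, x2, x3 ≥ 0.
At the optimum only ferromanganese, scrap grade C are positive (pig iron = 0). Binding constraints: manganese and nickel.
So ferromanganese = 1.37 kg, scrap grade C = 1 kg.
Total cost: 0.97·1.37 + 0.21·1 = 1.5389.

$1.54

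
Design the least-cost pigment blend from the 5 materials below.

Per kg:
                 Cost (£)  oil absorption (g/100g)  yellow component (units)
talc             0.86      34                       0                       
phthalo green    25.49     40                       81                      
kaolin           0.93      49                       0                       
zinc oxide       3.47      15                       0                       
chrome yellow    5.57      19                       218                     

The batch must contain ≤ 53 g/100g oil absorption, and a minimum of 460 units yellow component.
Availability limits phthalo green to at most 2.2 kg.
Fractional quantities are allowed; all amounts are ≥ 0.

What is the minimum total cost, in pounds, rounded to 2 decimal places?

Treat it as an LP. Let x1 = kg of talc, x2 = kg of phthalo green, x3 = kg of kaolin, x4 = kg of zinc oxide, x5 = kg of chrome yellow.
Minimize 0.86x1 + 25.49x2 + 0.93x3 + 3.47x4 + 5.57x5 subject to:
  34x1 + 40x2 + 49x3 + 15x4 + 19x5 ≤ 53   (oil absorption)
  81x2 + 218x5 ≥ 460   (yellow component)
  x2 ≤ 2.2
  x1, x2, x3, x4, x5 ≥ 0.
The optimal basis is {chrome yellow}; talc, phthalo green, kaolin, zinc oxide drop out. The yellow component requirement is met with equality.
So chrome yellow = 2.11 kg.
Objective = 5.57·2.11 = 11.7527.

£11.75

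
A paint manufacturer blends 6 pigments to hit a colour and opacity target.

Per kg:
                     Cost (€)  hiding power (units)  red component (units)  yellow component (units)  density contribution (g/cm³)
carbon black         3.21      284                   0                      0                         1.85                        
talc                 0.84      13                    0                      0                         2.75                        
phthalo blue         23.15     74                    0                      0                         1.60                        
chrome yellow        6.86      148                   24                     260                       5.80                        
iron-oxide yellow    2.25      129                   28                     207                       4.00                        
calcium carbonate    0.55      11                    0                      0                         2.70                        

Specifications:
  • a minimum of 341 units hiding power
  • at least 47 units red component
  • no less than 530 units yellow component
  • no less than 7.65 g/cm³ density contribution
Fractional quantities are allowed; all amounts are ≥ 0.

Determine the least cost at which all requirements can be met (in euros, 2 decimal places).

€5.88

Let x1 = kg of carbon black, x2 = kg of talc, x3 = kg of phthalo blue, x4 = kg of chrome yellow, x5 = kg of iron-oxide yellow, x6 = kg of calcium carbonate.
Minimize 3.21x1 + 0.84x2 + 23.15x3 + 6.86x4 + 2.25x5 + 0.55x6 subject to:
  284x1 + 13x2 + 74x3 + 148x4 + 129x5 + 11x6 ≥ 341   (hiding power)
  24x4 + 28x5 ≥ 47   (red component)
  260x4 + 207x5 ≥ 530   (yellow component)
  1.85x1 + 2.75x2 + 1.6x3 + 5.8x4 + 4x5 + 2.7x6 ≥ 7.65   (density contribution)
  x1, x2, x3, x4, x5, x6 ≥ 0.
The minimum-cost mix takes nothing from talc, phthalo blue, chrome yellow, calcium carbonate — only carbon black, iron-oxide yellow. Binding constraints: hiding power and yellow component.
Optimal quantities: carbon black = 0.03771 kg, iron-oxide yellow = 2.56 kg.
Objective = 3.21·0.03771 + 2.25·2.56 = 5.8810.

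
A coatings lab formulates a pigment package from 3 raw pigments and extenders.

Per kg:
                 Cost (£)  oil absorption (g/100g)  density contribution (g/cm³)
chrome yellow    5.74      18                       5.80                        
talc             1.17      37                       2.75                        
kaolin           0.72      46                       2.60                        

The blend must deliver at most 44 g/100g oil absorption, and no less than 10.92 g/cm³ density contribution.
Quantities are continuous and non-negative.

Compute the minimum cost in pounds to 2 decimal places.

£10.26

This is a linear program. Let x1 = kg of chrome yellow, x2 = kg of talc, x3 = kg of kaolin.
Minimize 5.74x1 + 1.17x2 + 0.72x3 subject to:
  18x1 + 37x2 + 46x3 ≤ 44   (oil absorption)
  5.8x1 + 2.75x2 + 2.6x3 ≥ 10.92   (density contribution)
  x1, x2, x3 ≥ 0.
The cheapest feasible vertex uses only chrome yellow, talc; kaolin is not used. Binding constraints: oil absorption and density contribution.
Solving gives x1 = 1.7144, x2 = 0.35518.
Objective = 5.74·1.7144 + 1.17·0.35518 = 10.2562.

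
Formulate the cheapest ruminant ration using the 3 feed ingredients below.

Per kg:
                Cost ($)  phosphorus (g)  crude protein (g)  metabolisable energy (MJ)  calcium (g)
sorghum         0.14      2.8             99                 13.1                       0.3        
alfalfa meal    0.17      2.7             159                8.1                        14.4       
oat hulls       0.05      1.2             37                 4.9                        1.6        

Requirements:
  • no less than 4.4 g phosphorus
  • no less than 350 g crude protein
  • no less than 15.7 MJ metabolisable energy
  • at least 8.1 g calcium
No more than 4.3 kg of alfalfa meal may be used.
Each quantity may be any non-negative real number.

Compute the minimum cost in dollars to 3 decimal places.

$0.374

Let x1 = kg of sorghum, x2 = kg of alfalfa meal, x3 = kg of oat hulls.
Minimize 0.14x1 + 0.17x2 + 0.05x3 subject to:
  2.8x1 + 2.7x2 + 1.2x3 ≥ 4.4   (phosphorus)
  99x1 + 159x2 + 37x3 ≥ 350   (crude protein)
  13.1x1 + 8.1x2 + 4.9x3 ≥ 15.7   (metabolisable energy)
  0.3x1 + 14.4x2 + 1.6x3 ≥ 8.1   (calcium)
  x2 ≤ 4.3
  x1, x2, x3 ≥ 0.
The cheapest feasible vertex uses only alfalfa meal; sorghum, oat hulls are not used. There the crude protein constraint is tight.
That vertex is x2 = 2.201.
Cost = 0.17·2.201 = 0.37417.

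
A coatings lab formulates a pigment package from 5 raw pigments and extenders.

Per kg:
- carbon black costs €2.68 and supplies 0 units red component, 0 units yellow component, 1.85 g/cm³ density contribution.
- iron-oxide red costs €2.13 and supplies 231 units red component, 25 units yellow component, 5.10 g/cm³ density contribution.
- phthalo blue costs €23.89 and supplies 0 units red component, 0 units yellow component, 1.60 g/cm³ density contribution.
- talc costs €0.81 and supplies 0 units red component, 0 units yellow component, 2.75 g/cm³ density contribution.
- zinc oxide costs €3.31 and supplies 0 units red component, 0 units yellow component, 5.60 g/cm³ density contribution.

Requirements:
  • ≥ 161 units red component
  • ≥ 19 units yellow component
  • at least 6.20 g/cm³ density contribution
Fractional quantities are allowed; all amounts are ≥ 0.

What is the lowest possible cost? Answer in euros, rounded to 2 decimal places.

Let x1 = kg of carbon black, x2 = kg of iron-oxide red, x3 = kg of phthalo blue, x4 = kg of talc, x5 = kg of zinc oxide.
Minimize 2.68x1 + 2.13x2 + 23.89x3 + 0.81x4 + 3.31x5 with:
  231x2 ≥ 161   (red component)
  25x2 ≥ 19   (yellow component)
  1.85x1 + 5.1x2 + 1.6x3 + 2.75x4 + 5.6x5 ≥ 6.2   (density contribution)
  x1, x2, x3, x4, x5 ≥ 0.
The optimal basis is {iron-oxide red, talc}; carbon black, phthalo blue, zinc oxide drop out. Binding constraints: yellow component and density contribution.
So iron-oxide red = 0.76 kg, talc = 0.8451 kg.
Hence cost = 2.13·0.76 + 0.81·0.8451 = €2.3033.

€2.30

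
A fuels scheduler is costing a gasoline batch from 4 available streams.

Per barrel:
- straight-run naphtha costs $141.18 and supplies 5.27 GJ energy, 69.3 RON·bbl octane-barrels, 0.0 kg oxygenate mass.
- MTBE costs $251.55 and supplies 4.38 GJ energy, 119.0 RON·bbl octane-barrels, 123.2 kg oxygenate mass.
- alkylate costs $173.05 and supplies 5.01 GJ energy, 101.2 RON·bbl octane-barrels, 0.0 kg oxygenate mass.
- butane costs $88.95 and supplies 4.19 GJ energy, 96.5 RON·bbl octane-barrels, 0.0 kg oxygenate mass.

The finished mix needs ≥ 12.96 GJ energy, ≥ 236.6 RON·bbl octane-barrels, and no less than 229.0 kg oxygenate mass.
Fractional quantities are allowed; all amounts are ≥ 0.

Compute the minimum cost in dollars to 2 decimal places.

Set it up as a linear program. Let x1 = barrels of straight-run naphtha, x2 = barrels of MTBE, x3 = barrels of alkylate, x4 = barrels of butane.
min 141.18x1 + 251.55x2 + 173.05x3 + 88.95x4 with:
  5.27x1 + 4.38x2 + 5.01x3 + 4.19x4 ≥ 12.96   (energy)
  69.3x1 + 119x2 + 101.2x3 + 96.5x4 ≥ 236.6   (octane-barrels)
  123.2x2 ≥ 229   (oxygenate mass)
  x1, x2, x3, x4 ≥ 0.
The cheapest feasible vertex uses only MTBE, butane; straight-run naphtha, alkylate are not used. The energy and oxygenate mass requirements are met with equality.
Optimal quantities: MTBE = 1.8588 barrels, butane = 1.15 barrels.
Hence cost = 251.55·1.8588 + 88.95·1.15 = $569.8736.

$569.87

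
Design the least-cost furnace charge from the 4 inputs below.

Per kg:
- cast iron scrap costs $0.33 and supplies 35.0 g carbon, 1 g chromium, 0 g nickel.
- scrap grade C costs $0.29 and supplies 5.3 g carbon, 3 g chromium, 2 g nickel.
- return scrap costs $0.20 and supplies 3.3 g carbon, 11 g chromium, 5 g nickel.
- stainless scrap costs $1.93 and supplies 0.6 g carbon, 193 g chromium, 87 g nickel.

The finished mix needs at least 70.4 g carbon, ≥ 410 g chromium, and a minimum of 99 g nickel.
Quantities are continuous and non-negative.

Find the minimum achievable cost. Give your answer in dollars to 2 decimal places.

$4.73

Set it up as a linear program. Let x1 = kg of cast iron scrap, x2 = kg of scrap grade C, x3 = kg of return scrap, x4 = kg of stainless scrap.
Minimise 0.33x1 + 0.29x2 + 0.2x3 + 1.93x4 s.t.:
  35x1 + 5.3x2 + 3.3x3 + 0.6x4 ≥ 70.4   (carbon)
  1x1 + 3x2 + 11x3 + 193x4 ≥ 410   (chromium)
  2x2 + 5x3 + 87x4 ≥ 99   (nickel)
  x1, x2, x3, x4 ≥ 0.
The optimal basis is {cast iron scrap, stainless scrap}; scrap grade C, return scrap drop out. There the carbon and chromium constraints are tight.
Solving gives x1 = 1.975, x4 = 2.114.
Objective = 0.33·1.975 + 1.93·2.114 = 4.7318.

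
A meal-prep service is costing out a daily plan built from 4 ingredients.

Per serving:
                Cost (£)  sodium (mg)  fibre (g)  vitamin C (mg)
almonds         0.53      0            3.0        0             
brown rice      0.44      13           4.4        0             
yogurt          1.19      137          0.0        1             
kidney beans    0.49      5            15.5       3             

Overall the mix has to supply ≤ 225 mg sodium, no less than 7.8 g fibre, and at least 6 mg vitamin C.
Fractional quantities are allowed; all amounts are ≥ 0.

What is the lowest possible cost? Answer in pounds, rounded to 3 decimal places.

£0.980

Let x1 = servings of almonds, x2 = servings of brown rice, x3 = servings of yogurt, x4 = servings of kidney beans.
min 0.53x1 + 0.44x2 + 1.19x3 + 0.49x4 s.t.:
  13x2 + 137x3 + 5x4 ≤ 225   (sodium)
  3x1 + 4.4x2 + 15.5x4 ≥ 7.8   (fibre)
  1x3 + 3x4 ≥ 6   (vitamin C)
  x1, x2, x3, x4 ≥ 0.
The minimum-cost mix takes nothing from almonds, brown rice, yogurt — only kidney beans. Binding constraint: vitamin C.
That vertex is x4 = 2.
Objective = 0.49·2 = 0.98000.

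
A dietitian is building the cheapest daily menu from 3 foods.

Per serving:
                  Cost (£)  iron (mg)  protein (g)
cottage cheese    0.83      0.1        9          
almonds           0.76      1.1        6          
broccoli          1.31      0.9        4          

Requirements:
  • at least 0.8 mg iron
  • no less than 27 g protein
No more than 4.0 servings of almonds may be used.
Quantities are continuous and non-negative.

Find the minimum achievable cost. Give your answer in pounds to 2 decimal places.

£2.59

Treat it as an LP. Let x1 = servings of cottage cheese, x2 = servings of almonds, x3 = servings of broccoli.
min 0.83x1 + 0.76x2 + 1.31x3 s.t.:
  0.1x1 + 1.1x2 + 0.9x3 ≥ 0.8   (iron)
  9x1 + 6x2 + 4x3 ≥ 27   (protein)
  x2 ≤ 4
  x1, x2, x3 ≥ 0.
The optimal basis is {cottage cheese, almonds}; broccoli drops out. There the iron and protein constraints are tight.
That vertex is x1 = 2.677, x2 = 0.4839.
Cost = 0.83·2.677 + 0.76·0.4839 = 2.5897.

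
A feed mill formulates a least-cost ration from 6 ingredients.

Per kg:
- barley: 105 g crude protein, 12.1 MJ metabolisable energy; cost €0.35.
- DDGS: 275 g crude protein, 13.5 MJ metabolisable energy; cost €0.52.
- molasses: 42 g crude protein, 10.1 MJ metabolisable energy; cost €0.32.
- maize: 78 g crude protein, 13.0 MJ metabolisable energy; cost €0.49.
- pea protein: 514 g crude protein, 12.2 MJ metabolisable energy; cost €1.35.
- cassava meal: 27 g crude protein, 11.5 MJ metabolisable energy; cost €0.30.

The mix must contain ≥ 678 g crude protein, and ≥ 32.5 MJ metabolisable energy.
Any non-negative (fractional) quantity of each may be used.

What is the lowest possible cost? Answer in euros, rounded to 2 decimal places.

Let x1 = kg of barley, x2 = kg of DDGS, x3 = kg of molasses, x4 = kg of maize, x5 = kg of pea protein, x6 = kg of cassava meal.
Minimise 0.35x1 + 0.52x2 + 0.32x3 + 0.49x4 + 1.35x5 + 0.3x6 with:
  105x1 + 275x2 + 42x3 + 78x4 + 514x5 + 27x6 ≥ 678   (crude protein)
  12.1x1 + 13.5x2 + 10.1x3 + 13x4 + 12.2x5 + 11.5x6 ≥ 32.5   (metabolisable energy)
  x1, x2, x3, x4, x5, x6 ≥ 0.
The optimal basis is {DDGS}; barley, molasses, maize, pea protein, cassava meal drop out. Binding constraint: crude protein.
Optimal quantities: DDGS = 2.465 kg.
Objective = 0.52·2.465 = 1.2818.

€1.28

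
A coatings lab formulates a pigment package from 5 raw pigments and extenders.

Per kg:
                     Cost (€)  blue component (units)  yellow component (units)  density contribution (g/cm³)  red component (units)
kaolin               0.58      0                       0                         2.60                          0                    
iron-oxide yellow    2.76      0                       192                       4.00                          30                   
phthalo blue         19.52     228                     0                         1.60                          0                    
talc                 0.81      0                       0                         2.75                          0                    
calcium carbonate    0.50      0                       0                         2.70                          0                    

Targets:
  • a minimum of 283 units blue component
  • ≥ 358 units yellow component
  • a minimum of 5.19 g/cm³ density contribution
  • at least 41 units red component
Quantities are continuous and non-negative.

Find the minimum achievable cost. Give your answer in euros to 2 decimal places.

€29.38

Let x1 = kg of kaolin, x2 = kg of iron-oxide yellow, x3 = kg of phthalo blue, x4 = kg of talc, x5 = kg of calcium carbonate.
Minimize 0.58x1 + 2.76x2 + 19.52x3 + 0.81x4 + 0.5x5 with:
  228x3 ≥ 283   (blue component)
  192x2 ≥ 358   (yellow component)
  2.6x1 + 4x2 + 1.6x3 + 2.75x4 + 2.7x5 ≥ 5.19   (density contribution)
  30x2 ≥ 41   (red component)
  x1, x2, x3, x4, x5 ≥ 0.
The minimum-cost mix takes nothing from kaolin, talc, calcium carbonate — only iron-oxide yellow, phthalo blue. Binding constraints: blue component and yellow component.
Optimal quantities: iron-oxide yellow = 1.86458 kg, phthalo blue = 1.24123 kg.
Hence cost = 2.76·1.86458 + 19.52·1.24123 = €29.3751.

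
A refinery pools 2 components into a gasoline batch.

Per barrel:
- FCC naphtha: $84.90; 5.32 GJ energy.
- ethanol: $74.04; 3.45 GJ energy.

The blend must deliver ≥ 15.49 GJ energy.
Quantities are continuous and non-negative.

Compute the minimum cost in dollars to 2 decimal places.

$247.20

Treat it as an LP. Let x1 = barrels of FCC naphtha, x2 = barrels of ethanol.
Minimize 84.9x1 + 74.04x2 with:
  5.32x1 + 3.45x2 ≥ 15.49   (energy)
  x1, x2 ≥ 0.
At the optimum only FCC naphtha is positive (ethanol = 0). Binding constraint: energy.
That vertex is x1 = 2.9117.
Cost = 84.9·2.9117 = 247.2033.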